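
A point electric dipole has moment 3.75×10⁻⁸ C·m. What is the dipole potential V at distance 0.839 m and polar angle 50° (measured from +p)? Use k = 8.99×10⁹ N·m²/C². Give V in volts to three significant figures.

V ≈ 308 V

The dipole potential is V = kp cosθ / r².
V = (8.99×10⁹)(3.75×10⁻⁸)·cos50° / (0.839)² = 307.8 V.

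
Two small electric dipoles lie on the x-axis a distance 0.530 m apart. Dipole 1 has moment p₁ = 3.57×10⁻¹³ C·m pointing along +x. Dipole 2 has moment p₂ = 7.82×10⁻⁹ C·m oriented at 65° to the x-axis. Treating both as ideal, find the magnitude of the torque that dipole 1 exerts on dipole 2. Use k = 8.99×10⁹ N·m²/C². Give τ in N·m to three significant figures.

The second dipole sits on the axis of the first, so the field there is axial: E₁ = 2kp₁/r³ along +x.
E₁ = 2(8.99×10⁹)(3.57×10⁻¹³)/(0.530)³ = 0.04312 N/C.
Torque on the second dipole: τ = p₂ E₁ sinθ.
τ = (7.82×10⁻⁹)(0.04312)·sin65° = 3.056×10⁻¹⁰ N·m.

τ ≈ 3.06×10⁻¹⁰ N·m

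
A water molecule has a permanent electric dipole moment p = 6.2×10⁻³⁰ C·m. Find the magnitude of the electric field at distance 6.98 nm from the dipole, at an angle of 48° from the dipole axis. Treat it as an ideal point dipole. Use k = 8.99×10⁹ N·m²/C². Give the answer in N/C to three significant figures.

At angle θ the dipole field magnitude is E = (kp/r³)·√(1 + 3cos²θ).
kp/r³ = (8.99×10⁹)(6.20×10⁻³⁰) / (6.98×10⁻⁹)³ = 1.639×10⁵ N/C.
√(1 + 3cos²48°) = √(1 + 3·0.4477) = √2.3432 ≈ 1.5308.
E ≈ 1.639×10⁵ × 1.531 = 2.509×10⁵ N/C.

E ≈ 2.51×10⁵ N/C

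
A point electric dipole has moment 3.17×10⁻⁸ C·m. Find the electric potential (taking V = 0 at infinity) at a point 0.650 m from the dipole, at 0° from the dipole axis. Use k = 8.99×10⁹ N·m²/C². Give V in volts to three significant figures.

V ≈ 675 V

The dipole potential is V = kp cosθ / r².
V = (8.99×10⁹)(3.17×10⁻⁸)·cos0° / (0.650)² = 674.5 V.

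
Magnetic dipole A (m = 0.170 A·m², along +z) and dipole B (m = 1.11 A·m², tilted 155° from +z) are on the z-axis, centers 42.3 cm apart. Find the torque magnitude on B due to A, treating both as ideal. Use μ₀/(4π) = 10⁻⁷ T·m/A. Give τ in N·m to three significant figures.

τ ≈ 2.11×10⁻⁷ N·m

Dipole B is on the axis of dipole A, so B₁ there is axial: B₁ = (μ₀/4π)·2m₁/r³ along +z.
B₁ = 2(10⁻⁷)(0.170)/(0.423)³ = 4.492×10⁻⁷ T.
τ = m₂ B₁ sinθ.
τ = (1.11)(4.492×10⁻⁷)·sin155° = 2.107×10⁻⁷ N·m.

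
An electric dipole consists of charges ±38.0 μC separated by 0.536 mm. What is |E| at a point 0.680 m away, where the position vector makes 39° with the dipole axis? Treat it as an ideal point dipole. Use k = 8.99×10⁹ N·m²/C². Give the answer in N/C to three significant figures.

Dipole moment p = qd = (3.80×10⁻⁵ C)(5.36×10⁻⁴ m) = 2.037×10⁻⁸ C·m.
At angle θ the dipole field magnitude is E = (kp/r³)·√(1 + 3cos²θ).
kp/r³ = (8.99×10⁹)(2.037×10⁻⁸) / (0.680)³ = 582.4 N/C.
√(1 + 3cos²39°) = √(1 + 3·0.6040) = √2.8119 ≈ 1.6769.
E ≈ 582.4 × 1.677 = 976.6 N/C.

E ≈ 977 N/C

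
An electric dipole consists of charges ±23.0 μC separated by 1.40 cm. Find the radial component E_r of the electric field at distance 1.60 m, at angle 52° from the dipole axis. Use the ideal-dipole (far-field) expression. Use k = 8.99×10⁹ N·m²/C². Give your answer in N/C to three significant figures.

E_r ≈ 870 N/C

Dipole moment p = qd = (2.30×10⁻⁵ C)(0.0140 m) = 3.22×10⁻⁷ C·m.
For a dipole, E_r = (2kp cosθ)/r³.
kp/r³ = (8.99×10⁹)(3.22×10⁻⁷)/(1.60)³ = 706.7 N/C.
E_r = 2·706.7·cos52° = 870.2 N/C.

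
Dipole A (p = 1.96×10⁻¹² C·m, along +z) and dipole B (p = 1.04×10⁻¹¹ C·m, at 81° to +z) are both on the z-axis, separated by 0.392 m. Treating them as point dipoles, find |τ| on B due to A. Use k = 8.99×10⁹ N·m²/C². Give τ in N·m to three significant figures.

τ ≈ 6.01×10⁻¹² N·m

The second dipole sits on the axis of the first, so the field there is axial: E₁ = 2kp₁/r³ along +z.
E₁ = 2(8.99×10⁹)(1.96×10⁻¹²)/(0.392)³ = 0.5850 N/C.
Torque on the second dipole: τ = p₂ E₁ sinθ.
τ = (1.04×10⁻¹¹)(0.5850)·sin81° = 6.010×10⁻¹² N·m.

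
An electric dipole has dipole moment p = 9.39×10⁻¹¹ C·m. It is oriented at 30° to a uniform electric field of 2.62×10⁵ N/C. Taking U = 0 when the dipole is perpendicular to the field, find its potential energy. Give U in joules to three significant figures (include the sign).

U = −p·E = −pE cosθ.
U = −(9.39×10⁻¹¹)(2.62×10⁵)·cos30° = -2.131×10⁻⁵ J.

U ≈ -2.13×10⁻⁵ J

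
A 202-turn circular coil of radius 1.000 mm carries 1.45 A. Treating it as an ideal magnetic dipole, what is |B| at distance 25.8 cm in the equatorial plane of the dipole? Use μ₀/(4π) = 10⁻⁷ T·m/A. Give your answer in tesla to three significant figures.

B ≈ 5.36×10⁻⁹ T

m = NIA = NIπa² = 202·(1.45)·π·(0.00100)² = 9.202×10⁻⁴ A·m².
In the equatorial plane B = (μ₀/4π)·m/r³ (half the axial value).
B = (10⁻⁷)·(9.202×10⁻⁴) / (0.258)³ = 5.358×10⁻⁹ T.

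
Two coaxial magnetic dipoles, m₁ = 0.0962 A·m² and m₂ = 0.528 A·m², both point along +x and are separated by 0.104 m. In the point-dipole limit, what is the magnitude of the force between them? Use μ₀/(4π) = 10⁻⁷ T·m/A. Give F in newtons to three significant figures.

On-axis B of dipole 1: B = (μ₀/4π)·2m₁/r³. Force on dipole 2: F = m₂·dB/dr.
dB/dr = −(μ₀/4π)·6m₁/r⁴, so |F| = (μ₀/4π)·6m₁m₂/r⁴.
F = 6(10⁻⁷)(0.0962)(0.528)/(0.104)⁴ = 2.605×10⁻⁴ N.

F ≈ 2.61×10⁻⁴ N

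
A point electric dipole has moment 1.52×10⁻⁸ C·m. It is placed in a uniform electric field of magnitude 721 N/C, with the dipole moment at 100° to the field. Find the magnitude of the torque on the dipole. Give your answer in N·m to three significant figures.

τ ≈ 1.08×10⁻⁵ N·m

Torque on an electric dipole: τ = pE sinθ.
τ = (1.52×10⁻⁸)(721)·sin100° = 1.079×10⁻⁵ N·m.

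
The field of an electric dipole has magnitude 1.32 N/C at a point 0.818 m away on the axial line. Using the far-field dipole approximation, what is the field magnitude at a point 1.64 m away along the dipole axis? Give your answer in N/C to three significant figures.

Dipole fields scale as 1/r³ in the far field; the geometry is the same at both points.
E₂ = E₁ · (r₁/r₂)³ = 1.32 · (0.818/1.64)³.
(r₁/r₂)³ = (0.4988)³ = 0.1241.
E₂ ≈ 0.1638 N/C.

E ≈ 0.164 N/C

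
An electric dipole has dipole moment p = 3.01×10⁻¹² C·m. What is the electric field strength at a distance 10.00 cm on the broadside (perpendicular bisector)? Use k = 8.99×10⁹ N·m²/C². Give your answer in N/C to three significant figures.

E ≈ 27.1 N/C

In the equatorial plane E = kp/r³.
E = (8.99×10⁹)(3.01×10⁻¹²) / (0.100)³ = 27.06 N/C.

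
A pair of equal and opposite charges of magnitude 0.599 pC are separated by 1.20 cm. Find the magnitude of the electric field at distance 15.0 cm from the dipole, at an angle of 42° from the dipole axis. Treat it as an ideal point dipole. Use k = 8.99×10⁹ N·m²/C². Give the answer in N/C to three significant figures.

E ≈ 0.0312 N/C

Dipole moment p = qd = (5.99×10⁻¹³ C)(0.0120 m) = 7.188×10⁻¹⁵ C·m.
At angle θ the dipole field magnitude is E = (kp/r³)·√(1 + 3cos²θ).
kp/r³ = (8.99×10⁹)(7.188×10⁻¹⁵) / (0.150)³ = 0.01915 N/C.
√(1 + 3cos²42°) = √(1 + 3·0.5523) = √2.6568 ≈ 1.6300.
E ≈ 0.01915 × 1.630 = 0.03121 N/C.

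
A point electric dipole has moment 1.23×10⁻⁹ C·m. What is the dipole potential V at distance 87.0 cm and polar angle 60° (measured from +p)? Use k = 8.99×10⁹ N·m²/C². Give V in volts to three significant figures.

V ≈ 7.30 V

The dipole potential is V = kp cosθ / r².
V = (8.99×10⁹)(1.23×10⁻⁹)·cos60° / (0.870)² = 7.305 V.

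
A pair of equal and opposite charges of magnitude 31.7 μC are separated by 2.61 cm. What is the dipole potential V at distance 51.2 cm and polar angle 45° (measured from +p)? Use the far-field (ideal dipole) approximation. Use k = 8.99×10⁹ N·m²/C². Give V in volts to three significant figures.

Dipole moment p = qd = (3.17×10⁻⁵ C)(0.0261 m) = 8.274×10⁻⁷ C·m.
The dipole potential is V = kp cosθ / r².
V = (8.99×10⁹)(8.274×10⁻⁷)·cos45° / (0.512)² = 2.006×10⁴ V.

V ≈ 2.01×10⁴ V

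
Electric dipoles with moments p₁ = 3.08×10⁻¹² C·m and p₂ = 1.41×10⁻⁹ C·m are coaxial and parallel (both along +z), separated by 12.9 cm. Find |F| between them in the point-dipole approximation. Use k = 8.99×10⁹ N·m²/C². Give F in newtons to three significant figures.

On-axis field of dipole 1 at distance r: E = 2kp₁/r³. Force on dipole 2 is F = p₂·dE/dr (gradient along axis).
dE/dr = −6kp₁/r⁴, so |F| = 6kp₁p₂/r⁴ (attractive for aligned moments).
F = 6(8.99×10⁹)(3.08×10⁻¹²)(1.41×10⁻⁹)/(0.129)⁴ = 8.459×10⁻⁷ N.

F ≈ 8.46×10⁻⁷ N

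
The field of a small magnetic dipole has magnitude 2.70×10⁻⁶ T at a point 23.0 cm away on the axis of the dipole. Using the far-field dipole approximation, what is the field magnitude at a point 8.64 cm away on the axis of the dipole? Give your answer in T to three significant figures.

B ≈ 5.09×10⁻⁵ T

Dipole fields scale as 1/r³ in the far field; the geometry is the same at both points.
B₂ = B₁ · (r₁/r₂)³ = 2.70×10⁻⁶ · (23.0/8.64)³.
(r₁/r₂)³ = (2.662)³ = 18.86.
B₂ ≈ 5.093×10⁻⁵ T.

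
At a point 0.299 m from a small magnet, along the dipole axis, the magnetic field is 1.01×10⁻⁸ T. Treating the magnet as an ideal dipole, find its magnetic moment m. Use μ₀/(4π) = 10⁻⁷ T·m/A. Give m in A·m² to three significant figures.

On axis B = (μ₀/4π)·2m/r³, so m = Br³·4π/(μ₀·2).
m = (1.01×10⁻⁸)·(0.299)³ / (2·10⁻⁷) = 0.001350 A·m².

m ≈ 0.00135 A·m²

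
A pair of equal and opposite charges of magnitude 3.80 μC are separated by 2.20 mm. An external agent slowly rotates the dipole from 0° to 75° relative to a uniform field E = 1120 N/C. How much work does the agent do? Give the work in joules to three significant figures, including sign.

Dipole moment p = qd = (3.80×10⁻⁶ C)(0.00220 m) = 8.36×10⁻⁹ C·m.
W_ext = ΔU = U(θ₂) − U(θ₁) = −pE cosθ₂ − (−pE cosθ₁) = pE(cosθ₁ − cosθ₂).
W = (8.36×10⁻⁹)(1120)·(cos0° − cos75°) = (9.363×10⁻⁶)·(+0.7412) = 6.940×10⁻⁶ J.

W ≈ 6.94×10⁻⁶ J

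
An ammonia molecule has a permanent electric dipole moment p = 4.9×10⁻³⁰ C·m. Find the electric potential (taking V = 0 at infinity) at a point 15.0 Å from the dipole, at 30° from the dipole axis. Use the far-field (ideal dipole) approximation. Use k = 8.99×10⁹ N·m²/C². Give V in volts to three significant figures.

V ≈ 0.0170 V

The dipole potential is V = kp cosθ / r².
V = (8.99×10⁹)(4.90×10⁻³⁰)·cos30° / (1.50×10⁻⁹)² = 0.01696 V.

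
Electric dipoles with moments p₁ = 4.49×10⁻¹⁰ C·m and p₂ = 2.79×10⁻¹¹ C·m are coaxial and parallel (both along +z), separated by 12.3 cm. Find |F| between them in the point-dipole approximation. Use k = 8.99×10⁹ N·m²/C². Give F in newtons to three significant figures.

F ≈ 2.95×10⁻⁶ N

On-axis field of dipole 1 at distance r: E = 2kp₁/r³. Force on dipole 2 is F = p₂·dE/dr (gradient along axis).
dE/dr = −6kp₁/r⁴, so |F| = 6kp₁p₂/r⁴ (attractive for aligned moments).
F = 6(8.99×10⁹)(4.49×10⁻¹⁰)(2.79×10⁻¹¹)/(0.123)⁴ = 2.952×10⁻⁶ N.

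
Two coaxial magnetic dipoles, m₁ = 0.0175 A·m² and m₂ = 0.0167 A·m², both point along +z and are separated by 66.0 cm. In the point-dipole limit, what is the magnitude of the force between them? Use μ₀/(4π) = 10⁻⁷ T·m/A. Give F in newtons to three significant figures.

On-axis B of dipole 1: B = (μ₀/4π)·2m₁/r³. Force on dipole 2: F = m₂·dB/dr.
dB/dr = −(μ₀/4π)·6m₁/r⁴, so |F| = (μ₀/4π)·6m₁m₂/r⁴.
F = 6(10⁻⁷)(0.0175)(0.0167)/(0.660)⁴ = 9.241×10⁻¹⁰ N.

F ≈ 9.24×10⁻¹⁰ N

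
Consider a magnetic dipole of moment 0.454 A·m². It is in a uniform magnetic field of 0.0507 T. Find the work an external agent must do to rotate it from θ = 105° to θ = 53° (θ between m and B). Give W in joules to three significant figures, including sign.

W_ext = ΔU = −mB cosθ₂ + mB cosθ₁ = mB(cosθ₁ − cosθ₂).
W = (0.454)(0.0507)·(cos105° − cos53°) = (0.02302)·(-0.8606) = -0.01981 J.

W ≈ -0.0198 J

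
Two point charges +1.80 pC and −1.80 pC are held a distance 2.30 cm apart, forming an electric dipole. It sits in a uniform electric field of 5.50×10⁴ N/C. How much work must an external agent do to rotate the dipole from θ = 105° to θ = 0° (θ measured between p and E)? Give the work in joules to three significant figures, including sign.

Dipole moment p = qd = (1.80×10⁻¹² C)(0.0230 m) = 4.14×10⁻¹⁴ C·m.
W_ext = ΔU = U(θ₂) − U(θ₁) = −pE cosθ₂ − (−pE cosθ₁) = pE(cosθ₁ − cosθ₂).
W = (4.14×10⁻¹⁴)(5.50×10⁴)·(cos105° − cos0°) = (2.277×10⁻⁹)·(-1.2588) = -2.866×10⁻⁹ J.

W ≈ -2.87×10⁻⁹ J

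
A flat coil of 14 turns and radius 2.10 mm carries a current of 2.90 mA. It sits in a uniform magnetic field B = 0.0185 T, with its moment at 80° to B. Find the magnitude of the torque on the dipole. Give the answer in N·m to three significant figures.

m = NIA = NIπa² = 14·(0.00290)·π·(0.00210)² = 5.625×10⁻⁷ A·m².
Torque on a magnetic dipole: τ = mB sinθ.
τ = (5.625×10⁻⁷)(0.0185)·sin80° = 1.025×10⁻⁸ N·m.

τ ≈ 1.02×10⁻⁸ N·m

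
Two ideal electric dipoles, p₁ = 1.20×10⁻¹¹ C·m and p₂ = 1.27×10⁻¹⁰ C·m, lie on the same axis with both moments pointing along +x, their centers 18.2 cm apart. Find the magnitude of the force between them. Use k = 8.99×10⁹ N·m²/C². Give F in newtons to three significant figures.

On-axis field of dipole 1 at distance r: E = 2kp₁/r³. Force on dipole 2 is F = p₂·dE/dr (gradient along axis).
dE/dr = −6kp₁/r⁴, so |F| = 6kp₁p₂/r⁴ (attractive for aligned moments).
F = 6(8.99×10⁹)(1.20×10⁻¹¹)(1.27×10⁻¹⁰)/(0.182)⁴ = 7.492×10⁻⁸ N.

F ≈ 7.49×10⁻⁸ N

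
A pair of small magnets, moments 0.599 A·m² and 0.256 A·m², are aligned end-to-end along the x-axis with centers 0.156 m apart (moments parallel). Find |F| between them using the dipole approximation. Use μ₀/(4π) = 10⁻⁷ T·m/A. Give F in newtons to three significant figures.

F ≈ 1.55×10⁻⁴ N

On-axis B of dipole 1: B = (μ₀/4π)·2m₁/r³. Force on dipole 2: F = m₂·dB/dr.
dB/dr = −(μ₀/4π)·6m₁/r⁴, so |F| = (μ₀/4π)·6m₁m₂/r⁴.
F = 6(10⁻⁷)(0.599)(0.256)/(0.156)⁴ = 1.554×10⁻⁴ N.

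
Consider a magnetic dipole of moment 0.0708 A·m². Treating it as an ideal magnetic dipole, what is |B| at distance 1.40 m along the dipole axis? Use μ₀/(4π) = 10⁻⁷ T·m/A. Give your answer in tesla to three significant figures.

On axis B = (μ₀/4π)·2m/r³.
B = 2·(10⁻⁷)·(0.0708) / (1.40)³ = 5.160×10⁻⁹ T.

B ≈ 5.16×10⁻⁹ T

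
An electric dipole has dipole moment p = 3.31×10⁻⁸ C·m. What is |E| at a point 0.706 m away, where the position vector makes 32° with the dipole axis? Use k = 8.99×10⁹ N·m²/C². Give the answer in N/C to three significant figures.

E ≈ 1500 N/C

At angle θ the dipole field magnitude is E = (kp/r³)·√(1 + 3cos²θ).
kp/r³ = (8.99×10⁹)(3.31×10⁻⁸) / (0.706)³ = 845.6 N/C.
√(1 + 3cos²32°) = √(1 + 3·0.7192) = √3.1576 ≈ 1.7770.
E ≈ 845.6 × 1.777 = 1503 N/C.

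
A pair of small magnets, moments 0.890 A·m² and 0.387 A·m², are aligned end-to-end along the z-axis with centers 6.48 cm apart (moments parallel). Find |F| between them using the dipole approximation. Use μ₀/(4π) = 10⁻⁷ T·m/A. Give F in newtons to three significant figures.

F ≈ 0.0117 N

On-axis B of dipole 1: B = (μ₀/4π)·2m₁/r³. Force on dipole 2: F = m₂·dB/dr.
dB/dr = −(μ₀/4π)·6m₁/r⁴, so |F| = (μ₀/4π)·6m₁m₂/r⁴.
F = 6(10⁻⁷)(0.890)(0.387)/(0.0648)⁴ = 0.01172 N.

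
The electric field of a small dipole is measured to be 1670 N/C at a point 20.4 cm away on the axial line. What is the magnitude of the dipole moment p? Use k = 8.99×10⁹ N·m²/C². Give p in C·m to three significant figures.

p ≈ 7.89×10⁻¹⁰ C·m

On axis E = 2kp/r³, so p = Er³/(2k).
p = (1670)·(0.204)³ / (2·8.99×10⁹) = 7.885×10⁻¹⁰ C·m.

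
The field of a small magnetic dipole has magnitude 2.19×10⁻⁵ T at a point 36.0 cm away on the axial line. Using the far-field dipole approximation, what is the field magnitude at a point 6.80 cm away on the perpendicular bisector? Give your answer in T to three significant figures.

B ≈ 0.00162 T

Dipole fields scale as 1/r³ in the far field.
The axial field is twice the equatorial field at the same r, so the geometry factor is 1/2.
B₂ = B₁ · (1/2) · (r₁/r₂)³ = 2.19×10⁻⁵ · 0.5 · (36.0/6.80)³.
(r₁/r₂)³ = (5.294)³ = 148.4.
B₂ ≈ 0.001625 T.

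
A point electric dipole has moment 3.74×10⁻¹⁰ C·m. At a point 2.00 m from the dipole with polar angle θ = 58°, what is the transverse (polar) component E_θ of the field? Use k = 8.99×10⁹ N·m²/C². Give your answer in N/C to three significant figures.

For a dipole, E_θ = (kp sinθ)/r³.
kp/r³ = (8.99×10⁹)(3.74×10⁻¹⁰)/(2.00)³ = 0.4203 N/C.
E_θ = 0.4203·sin58° = 0.3564 N/C.

E_θ ≈ 0.356 N/C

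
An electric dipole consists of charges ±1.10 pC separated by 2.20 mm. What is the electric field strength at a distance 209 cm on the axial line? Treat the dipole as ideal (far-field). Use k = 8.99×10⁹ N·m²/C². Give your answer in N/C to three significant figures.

E ≈ 4.77×10⁻⁶ N/C

Dipole moment p = qd = (1.10×10⁻¹² C)(0.00220 m) = 2.42×10⁻¹⁵ C·m.
On the dipole axis E = 2kp/r³.
E = 2·(8.99×10⁹)(2.42×10⁻¹⁵) / (2.09)³ = 4.766×10⁻⁶ N/C.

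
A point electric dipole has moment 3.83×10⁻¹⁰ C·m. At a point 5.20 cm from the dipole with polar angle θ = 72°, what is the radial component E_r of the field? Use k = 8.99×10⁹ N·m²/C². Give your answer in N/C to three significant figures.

For a dipole, E_r = (2kp cosθ)/r³.
kp/r³ = (8.99×10⁹)(3.83×10⁻¹⁰)/(0.0520)³ = 2.449×10⁴ N/C.
E_r = 2·2.449×10⁴·cos72° = 1.513×10⁴ N/C.

E_r ≈ 1.51×10⁴ N/C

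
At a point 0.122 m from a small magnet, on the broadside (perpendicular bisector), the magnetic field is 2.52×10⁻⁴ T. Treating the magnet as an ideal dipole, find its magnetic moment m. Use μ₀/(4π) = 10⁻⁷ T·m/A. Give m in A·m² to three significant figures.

In the equatorial plane B = (μ₀/4π)·m/r³, so m = Br³·4π/(μ₀).
m = (2.52×10⁻⁴)·(0.122)³ / (10⁻⁷) = 4.576 A·m².

m ≈ 4.58 A·m²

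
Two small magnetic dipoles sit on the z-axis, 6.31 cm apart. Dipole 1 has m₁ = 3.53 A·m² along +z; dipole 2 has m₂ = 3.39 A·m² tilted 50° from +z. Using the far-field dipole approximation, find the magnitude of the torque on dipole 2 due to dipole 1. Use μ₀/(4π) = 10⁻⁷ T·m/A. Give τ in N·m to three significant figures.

τ ≈ 0.00730 N·m

Dipole B is on the axis of dipole A, so B₁ there is axial: B₁ = (μ₀/4π)·2m₁/r³ along +z.
B₁ = 2(10⁻⁷)(3.53)/(0.0631)³ = 0.002810 T.
τ = m₂ B₁ sinθ.
τ = (3.39)(0.002810)·sin50° = 0.007297 N·m.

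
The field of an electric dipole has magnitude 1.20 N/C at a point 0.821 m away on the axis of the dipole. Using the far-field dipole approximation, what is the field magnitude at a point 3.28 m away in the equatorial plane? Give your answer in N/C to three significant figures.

E ≈ 0.00941 N/C

Dipole fields scale as 1/r³ in the far field.
The axial field is twice the equatorial field at the same r, so the geometry factor is 1/2.
E₂ = E₁ · (1/2) · (r₁/r₂)³ = 1.20 · 0.5 · (0.821/3.28)³.
(r₁/r₂)³ = (0.2503)³ = 0.01568.
E₂ ≈ 0.009409 N/C.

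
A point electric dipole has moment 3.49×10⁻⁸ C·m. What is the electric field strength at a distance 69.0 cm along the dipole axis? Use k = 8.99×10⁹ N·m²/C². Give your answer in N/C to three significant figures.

On the dipole axis E = 2kp/r³.
E = 2·(8.99×10⁹)(3.49×10⁻⁸) / (0.690)³ = 1910 N/C.

E ≈ 1910 N/C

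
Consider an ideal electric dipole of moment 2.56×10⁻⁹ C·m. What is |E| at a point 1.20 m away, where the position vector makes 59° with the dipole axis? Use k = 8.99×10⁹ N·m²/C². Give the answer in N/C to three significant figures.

At angle θ the dipole field magnitude is E = (kp/r³)·√(1 + 3cos²θ).
kp/r³ = (8.99×10⁹)(2.56×10⁻⁹) / (1.20)³ = 13.32 N/C.
√(1 + 3cos²59°) = √(1 + 3·0.2653) = √1.7958 ≈ 1.3401.
E ≈ 13.32 × 1.340 = 17.85 N/C.

E ≈ 17.8 N/C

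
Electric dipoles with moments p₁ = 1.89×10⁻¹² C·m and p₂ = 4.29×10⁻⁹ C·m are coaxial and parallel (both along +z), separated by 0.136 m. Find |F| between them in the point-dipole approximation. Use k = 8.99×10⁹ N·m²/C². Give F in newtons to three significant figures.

F ≈ 1.28×10⁻⁶ N

On-axis field of dipole 1 at distance r: E = 2kp₁/r³. Force on dipole 2 is F = p₂·dE/dr (gradient along axis).
dE/dr = −6kp₁/r⁴, so |F| = 6kp₁p₂/r⁴ (attractive for aligned moments).
F = 6(8.99×10⁹)(1.89×10⁻¹²)(4.29×10⁻⁹)/(0.136)⁴ = 1.278×10⁻⁶ N.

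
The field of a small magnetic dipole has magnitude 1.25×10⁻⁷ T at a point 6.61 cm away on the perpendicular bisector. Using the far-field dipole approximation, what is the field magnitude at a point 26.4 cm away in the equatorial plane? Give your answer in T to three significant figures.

B ≈ 1.96×10⁻⁹ T

Dipole fields scale as 1/r³ in the far field; the geometry is the same at both points.
B₂ = B₁ · (r₁/r₂)³ = 1.25×10⁻⁷ · (6.61/26.4)³.
(r₁/r₂)³ = (0.2504)³ = 0.0157.
B₂ ≈ 1.962×10⁻⁹ T.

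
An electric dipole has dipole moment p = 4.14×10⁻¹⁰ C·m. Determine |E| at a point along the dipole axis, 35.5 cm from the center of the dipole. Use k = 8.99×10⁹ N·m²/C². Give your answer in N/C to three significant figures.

On the dipole axis E = 2kp/r³.
E = 2·(8.99×10⁹)(4.14×10⁻¹⁰) / (0.355)³ = 166.4 N/C.

E ≈ 166 N/C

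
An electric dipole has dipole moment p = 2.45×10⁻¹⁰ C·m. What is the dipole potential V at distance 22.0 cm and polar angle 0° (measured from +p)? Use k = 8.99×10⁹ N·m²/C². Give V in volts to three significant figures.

V ≈ 45.5 V

The dipole potential is V = kp cosθ / r².
V = (8.99×10⁹)(2.45×10⁻¹⁰)·cos0° / (0.220)² = 45.51 V.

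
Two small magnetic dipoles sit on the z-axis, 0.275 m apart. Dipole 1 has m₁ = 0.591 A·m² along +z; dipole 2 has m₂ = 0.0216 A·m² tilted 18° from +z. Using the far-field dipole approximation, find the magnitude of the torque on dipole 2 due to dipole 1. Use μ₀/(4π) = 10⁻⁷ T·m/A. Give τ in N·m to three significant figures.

Dipole B is on the axis of dipole A, so B₁ there is axial: B₁ = (μ₀/4π)·2m₁/r³ along +z.
B₁ = 2(10⁻⁷)(0.591)/(0.275)³ = 5.684×10⁻⁶ T.
τ = m₂ B₁ sinθ.
τ = (0.0216)(5.684×10⁻⁶)·sin18° = 3.794×10⁻⁸ N·m.

τ ≈ 3.79×10⁻⁸ N·m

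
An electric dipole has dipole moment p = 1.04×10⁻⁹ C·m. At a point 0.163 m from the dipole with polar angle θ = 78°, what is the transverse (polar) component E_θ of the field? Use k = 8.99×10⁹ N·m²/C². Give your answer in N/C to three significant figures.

E_θ ≈ 2110 N/C

For a dipole, E_θ = (kp sinθ)/r³.
kp/r³ = (8.99×10⁹)(1.04×10⁻⁹)/(0.163)³ = 2159 N/C.
E_θ = 2159·sin78° = 2112 N/C.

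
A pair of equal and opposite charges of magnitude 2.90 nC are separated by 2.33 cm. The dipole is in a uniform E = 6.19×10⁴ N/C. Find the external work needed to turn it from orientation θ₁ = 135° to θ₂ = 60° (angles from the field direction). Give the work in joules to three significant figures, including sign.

W ≈ -5.05×10⁻⁶ J

Dipole moment p = qd = (2.90×10⁻⁹ C)(0.0233 m) = 6.757×10⁻¹¹ C·m.
W_ext = ΔU = U(θ₂) − U(θ₁) = −pE cosθ₂ − (−pE cosθ₁) = pE(cosθ₁ − cosθ₂).
W = (6.757×10⁻¹¹)(6.19×10⁴)·(cos135° − cos60°) = (4.183×10⁻⁶)·(-1.2071) = -5.049×10⁻⁶ J.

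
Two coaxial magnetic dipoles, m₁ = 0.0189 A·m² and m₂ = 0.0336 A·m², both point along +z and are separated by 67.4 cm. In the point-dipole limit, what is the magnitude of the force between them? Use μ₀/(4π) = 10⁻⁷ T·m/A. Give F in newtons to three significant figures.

F ≈ 1.85×10⁻⁹ N

On-axis B of dipole 1: B = (μ₀/4π)·2m₁/r³. Force on dipole 2: F = m₂·dB/dr.
dB/dr = −(μ₀/4π)·6m₁/r⁴, so |F| = (μ₀/4π)·6m₁m₂/r⁴.
F = 6(10⁻⁷)(0.0189)(0.0336)/(0.674)⁴ = 1.846×10⁻⁹ N.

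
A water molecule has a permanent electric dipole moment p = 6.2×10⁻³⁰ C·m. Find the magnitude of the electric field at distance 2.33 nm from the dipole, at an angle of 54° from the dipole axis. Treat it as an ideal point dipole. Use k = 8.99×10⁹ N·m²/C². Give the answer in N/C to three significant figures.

At angle θ the dipole field magnitude is E = (kp/r³)·√(1 + 3cos²θ).
kp/r³ = (8.99×10⁹)(6.20×10⁻³⁰) / (2.33×10⁻⁹)³ = 4.406×10⁶ N/C.
√(1 + 3cos²54°) = √(1 + 3·0.3455) = √2.0365 ≈ 1.4271.
E ≈ 4.406×10⁶ × 1.427 = 6.288×10⁶ N/C.

E ≈ 6.29×10⁶ N/C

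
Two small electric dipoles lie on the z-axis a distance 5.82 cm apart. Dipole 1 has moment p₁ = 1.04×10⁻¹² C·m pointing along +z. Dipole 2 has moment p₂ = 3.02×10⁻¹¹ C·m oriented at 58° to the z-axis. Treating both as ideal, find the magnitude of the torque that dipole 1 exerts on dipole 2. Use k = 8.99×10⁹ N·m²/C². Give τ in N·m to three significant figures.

τ ≈ 2.43×10⁻⁹ N·m

The second dipole sits on the axis of the first, so the field there is axial: E₁ = 2kp₁/r³ along +z.
E₁ = 2(8.99×10⁹)(1.04×10⁻¹²)/(0.0582)³ = 94.85 N/C.
Torque on the second dipole: τ = p₂ E₁ sinθ.
τ = (3.02×10⁻¹¹)(94.85)·sin58° = 2.429×10⁻⁹ N·m.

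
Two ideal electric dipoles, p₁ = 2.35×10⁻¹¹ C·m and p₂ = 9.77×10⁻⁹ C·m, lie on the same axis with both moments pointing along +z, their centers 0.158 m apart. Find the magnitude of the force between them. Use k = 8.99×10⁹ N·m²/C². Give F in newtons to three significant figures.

On-axis field of dipole 1 at distance r: E = 2kp₁/r³. Force on dipole 2 is F = p₂·dE/dr (gradient along axis).
dE/dr = −6kp₁/r⁴, so |F| = 6kp₁p₂/r⁴ (attractive for aligned moments).
F = 6(8.99×10⁹)(2.35×10⁻¹¹)(9.77×10⁻⁹)/(0.158)⁴ = 1.987×10⁻⁵ N.

F ≈ 1.99×10⁻⁵ N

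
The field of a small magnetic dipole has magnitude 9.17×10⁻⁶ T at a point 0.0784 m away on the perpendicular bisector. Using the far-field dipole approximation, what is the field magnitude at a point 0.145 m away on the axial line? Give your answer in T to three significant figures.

Dipole fields scale as 1/r³ in the far field.
The axial field is twice the equatorial field at the same r, so the geometry factor is 2/1.
B₂ = B₁ · (2/1) · (r₁/r₂)³ = 9.17×10⁻⁶ · 2 · (0.0784/0.145)³.
(r₁/r₂)³ = (0.5407)³ = 0.1581.
B₂ ≈ 2.899×10⁻⁶ T.

B ≈ 2.90×10⁻⁶ T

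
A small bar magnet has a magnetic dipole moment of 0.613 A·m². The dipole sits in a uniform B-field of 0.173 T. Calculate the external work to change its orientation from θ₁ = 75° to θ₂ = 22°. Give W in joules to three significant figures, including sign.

W ≈ -0.0709 J

W_ext = ΔU = −mB cosθ₂ + mB cosθ₁ = mB(cosθ₁ − cosθ₂).
W = (0.613)(0.173)·(cos75° − cos22°) = (0.1060)·(-0.6684) = -0.07088 J.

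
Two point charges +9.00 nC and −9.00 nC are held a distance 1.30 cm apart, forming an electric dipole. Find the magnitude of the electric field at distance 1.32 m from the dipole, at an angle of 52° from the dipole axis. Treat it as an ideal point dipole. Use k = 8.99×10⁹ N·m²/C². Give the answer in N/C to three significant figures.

Dipole moment p = qd = (9.00×10⁻⁹ C)(0.0130 m) = 1.17×10⁻¹⁰ C·m.
At angle θ the dipole field magnitude is E = (kp/r³)·√(1 + 3cos²θ).
kp/r³ = (8.99×10⁹)(1.17×10⁻¹⁰) / (1.32)³ = 0.4573 N/C.
√(1 + 3cos²52°) = √(1 + 3·0.3790) = √2.1371 ≈ 1.4619.
E ≈ 0.4573 × 1.462 = 0.6686 N/C.

E ≈ 0.669 N/C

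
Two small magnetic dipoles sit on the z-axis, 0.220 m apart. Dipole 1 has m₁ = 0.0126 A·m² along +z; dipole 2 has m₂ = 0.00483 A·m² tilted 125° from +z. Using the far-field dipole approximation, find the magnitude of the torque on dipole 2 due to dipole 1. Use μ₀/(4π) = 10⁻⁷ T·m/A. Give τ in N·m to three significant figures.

τ ≈ 9.36×10⁻¹⁰ N·m

Dipole B is on the axis of dipole A, so B₁ there is axial: B₁ = (μ₀/4π)·2m₁/r³ along +z.
B₁ = 2(10⁻⁷)(0.0126)/(0.220)³ = 2.367×10⁻⁷ T.
τ = m₂ B₁ sinθ.
τ = (0.00483)(2.367×10⁻⁷)·sin125° = 9.364×10⁻¹⁰ N·m.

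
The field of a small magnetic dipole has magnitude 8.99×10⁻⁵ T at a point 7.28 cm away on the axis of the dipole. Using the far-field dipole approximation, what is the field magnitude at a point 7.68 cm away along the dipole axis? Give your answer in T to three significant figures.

Dipole fields scale as 1/r³ in the far field; the geometry is the same at both points.
B₂ = B₁ · (r₁/r₂)³ = 8.99×10⁻⁵ · (7.28/7.68)³.
(r₁/r₂)³ = (0.9479)³ = 0.8517.
B₂ ≈ 7.657×10⁻⁵ T.

B ≈ 7.66×10⁻⁵ T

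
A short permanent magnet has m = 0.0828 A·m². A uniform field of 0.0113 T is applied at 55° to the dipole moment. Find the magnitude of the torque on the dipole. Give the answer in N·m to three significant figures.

Torque on a magnetic dipole: τ = mB sinθ.
τ = (0.0828)(0.0113)·sin55° = 7.664×10⁻⁴ N·m.

τ ≈ 7.66×10⁻⁴ N·m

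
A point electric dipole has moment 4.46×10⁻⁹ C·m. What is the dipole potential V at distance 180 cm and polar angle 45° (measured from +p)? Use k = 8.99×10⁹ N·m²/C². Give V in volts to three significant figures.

The dipole potential is V = kp cosθ / r².
V = (8.99×10⁹)(4.46×10⁻⁹)·cos45° / (1.80)² = 8.751 V.

V ≈ 8.75 V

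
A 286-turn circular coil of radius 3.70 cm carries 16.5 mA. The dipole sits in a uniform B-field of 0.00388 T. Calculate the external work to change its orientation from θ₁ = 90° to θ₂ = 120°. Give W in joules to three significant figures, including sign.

W ≈ 3.94×10⁻⁵ J

m = NIA = NIπa² = 286·(0.0165)·π·(0.0370)² = 0.0203 A·m².
W_ext = ΔU = −mB cosθ₂ + mB cosθ₁ = mB(cosθ₁ − cosθ₂).
W = (0.0203)(0.00388)·(cos90° − cos120°) = (7.876×10⁻⁵)·(+0.5000) = 3.938×10⁻⁵ J.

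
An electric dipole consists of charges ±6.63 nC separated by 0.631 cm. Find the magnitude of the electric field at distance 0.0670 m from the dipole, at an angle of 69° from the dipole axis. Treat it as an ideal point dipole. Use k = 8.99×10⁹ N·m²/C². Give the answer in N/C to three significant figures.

E ≈ 1470 N/C

Dipole moment p = qd = (6.63×10⁻⁹ C)(0.00631 m) = 4.184×10⁻¹¹ C·m.
At angle θ the dipole field magnitude is E = (kp/r³)·√(1 + 3cos²θ).
kp/r³ = (8.99×10⁹)(4.184×10⁻¹¹) / (0.0670)³ = 1251 N/C.
√(1 + 3cos²69°) = √(1 + 3·0.1284) = √1.3853 ≈ 1.1770.
E ≈ 1251 × 1.177 = 1472 N/C.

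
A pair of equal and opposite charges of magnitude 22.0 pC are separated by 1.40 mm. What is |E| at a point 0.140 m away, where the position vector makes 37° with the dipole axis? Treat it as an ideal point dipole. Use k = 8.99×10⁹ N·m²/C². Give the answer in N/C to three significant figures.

Dipole moment p = qd = (2.20×10⁻¹¹ C)(0.00140 m) = 3.08×10⁻¹⁴ C·m.
At angle θ the dipole field magnitude is E = (kp/r³)·√(1 + 3cos²θ).
kp/r³ = (8.99×10⁹)(3.08×10⁻¹⁴) / (0.140)³ = 0.1009 N/C.
√(1 + 3cos²37°) = √(1 + 3·0.6378) = √2.9135 ≈ 1.7069.
E ≈ 0.1009 × 1.707 = 0.1722 N/C.

E ≈ 0.172 N/C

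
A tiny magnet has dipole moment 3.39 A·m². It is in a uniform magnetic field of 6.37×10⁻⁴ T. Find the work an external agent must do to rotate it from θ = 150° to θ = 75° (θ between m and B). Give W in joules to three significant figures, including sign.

W_ext = ΔU = −mB cosθ₂ + mB cosθ₁ = mB(cosθ₁ − cosθ₂).
W = (3.39)(6.37×10⁻⁴)·(cos150° − cos75°) = (0.002159)·(-1.1248) = -0.002429 J.

W ≈ -0.00243 J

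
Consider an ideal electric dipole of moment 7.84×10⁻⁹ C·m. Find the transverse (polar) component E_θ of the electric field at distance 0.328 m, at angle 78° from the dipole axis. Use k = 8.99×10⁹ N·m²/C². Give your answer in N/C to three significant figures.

E_θ ≈ 1950 N/C

For a dipole, E_θ = (kp sinθ)/r³.
kp/r³ = (8.99×10⁹)(7.84×10⁻⁹)/(0.328)³ = 1997 N/C.
E_θ = 1997·sin78° = 1954 N/C.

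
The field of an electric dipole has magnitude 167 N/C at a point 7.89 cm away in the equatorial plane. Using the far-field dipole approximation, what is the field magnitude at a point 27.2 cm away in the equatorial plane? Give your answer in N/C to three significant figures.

E ≈ 4.08 N/C

Dipole fields scale as 1/r³ in the far field; the geometry is the same at both points.
E₂ = E₁ · (r₁/r₂)³ = 167 · (7.89/27.2)³.
(r₁/r₂)³ = (0.2901)³ = 0.02441.
E₂ ≈ 4.076 N/C.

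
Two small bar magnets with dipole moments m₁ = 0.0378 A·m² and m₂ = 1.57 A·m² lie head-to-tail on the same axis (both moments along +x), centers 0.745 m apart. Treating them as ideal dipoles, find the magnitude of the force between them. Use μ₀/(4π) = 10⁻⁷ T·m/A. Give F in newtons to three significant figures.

On-axis B of dipole 1: B = (μ₀/4π)·2m₁/r³. Force on dipole 2: F = m₂·dB/dr.
dB/dr = −(μ₀/4π)·6m₁/r⁴, so |F| = (μ₀/4π)·6m₁m₂/r⁴.
F = 6(10⁻⁷)(0.0378)(1.57)/(0.745)⁴ = 1.156×10⁻⁷ N.

F ≈ 1.16×10⁻⁷ N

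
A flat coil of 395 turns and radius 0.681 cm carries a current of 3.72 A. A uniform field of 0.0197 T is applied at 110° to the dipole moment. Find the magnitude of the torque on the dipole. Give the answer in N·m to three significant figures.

m = NIA = NIπa² = 395·(3.72)·π·(0.00681)² = 0.2141 A·m².
Torque on a magnetic dipole: τ = mB sinθ.
τ = (0.2141)(0.0197)·sin110° = 0.003963 N·m.

τ ≈ 0.00396 N·m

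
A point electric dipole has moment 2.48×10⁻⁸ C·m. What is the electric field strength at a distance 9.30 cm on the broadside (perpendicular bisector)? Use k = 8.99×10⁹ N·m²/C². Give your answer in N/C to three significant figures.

In the equatorial plane E = kp/r³.
E = (8.99×10⁹)(2.48×10⁻⁸) / (0.0930)³ = 2.772×10⁵ N/C.

E ≈ 2.77×10⁵ N/C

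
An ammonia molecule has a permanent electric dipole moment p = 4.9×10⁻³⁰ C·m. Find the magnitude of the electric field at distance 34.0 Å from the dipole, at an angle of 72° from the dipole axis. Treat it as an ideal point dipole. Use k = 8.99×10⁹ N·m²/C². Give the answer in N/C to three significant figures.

E ≈ 1.27×10⁶ N/C

At angle θ the dipole field magnitude is E = (kp/r³)·√(1 + 3cos²θ).
kp/r³ = (8.99×10⁹)(4.90×10⁻³⁰) / (3.40×10⁻⁹)³ = 1.121×10⁶ N/C.
√(1 + 3cos²72°) = √(1 + 3·0.0955) = √1.2865 ≈ 1.1342.
E ≈ 1.121×10⁶ × 1.134 = 1.271×10⁶ N/C.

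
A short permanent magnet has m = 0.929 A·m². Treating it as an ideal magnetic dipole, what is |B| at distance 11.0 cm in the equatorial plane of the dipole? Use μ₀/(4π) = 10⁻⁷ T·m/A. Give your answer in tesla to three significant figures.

In the equatorial plane B = (μ₀/4π)·m/r³ (half the axial value).
B = (10⁻⁷)·(0.929) / (0.110)³ = 6.980×10⁻⁵ T.

B ≈ 6.98×10⁻⁵ T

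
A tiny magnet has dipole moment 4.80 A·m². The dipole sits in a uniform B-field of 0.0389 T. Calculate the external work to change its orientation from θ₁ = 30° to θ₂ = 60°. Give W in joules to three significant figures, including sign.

W ≈ 0.0683 J

W_ext = ΔU = −mB cosθ₂ + mB cosθ₁ = mB(cosθ₁ − cosθ₂).
W = (4.80)(0.0389)·(cos30° − cos60°) = (0.1867)·(+0.3660) = 0.06834 J.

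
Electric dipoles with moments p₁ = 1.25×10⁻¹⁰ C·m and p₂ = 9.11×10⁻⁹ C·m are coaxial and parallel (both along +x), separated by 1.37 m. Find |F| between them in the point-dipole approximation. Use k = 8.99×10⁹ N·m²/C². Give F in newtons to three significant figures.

On-axis field of dipole 1 at distance r: E = 2kp₁/r³. Force on dipole 2 is F = p₂·dE/dr (gradient along axis).
dE/dr = −6kp₁/r⁴, so |F| = 6kp₁p₂/r⁴ (attractive for aligned moments).
F = 6(8.99×10⁹)(1.25×10⁻¹⁰)(9.11×10⁻⁹)/(1.37)⁴ = 1.744×10⁻⁸ N.

F ≈ 1.74×10⁻⁸ N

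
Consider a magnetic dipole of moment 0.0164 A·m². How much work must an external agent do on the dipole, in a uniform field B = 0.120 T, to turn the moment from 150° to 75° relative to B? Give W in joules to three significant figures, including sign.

W ≈ -0.00221 J

W_ext = ΔU = −mB cosθ₂ + mB cosθ₁ = mB(cosθ₁ − cosθ₂).
W = (0.0164)(0.120)·(cos150° − cos75°) = (0.001968)·(-1.1248) = -0.002214 J.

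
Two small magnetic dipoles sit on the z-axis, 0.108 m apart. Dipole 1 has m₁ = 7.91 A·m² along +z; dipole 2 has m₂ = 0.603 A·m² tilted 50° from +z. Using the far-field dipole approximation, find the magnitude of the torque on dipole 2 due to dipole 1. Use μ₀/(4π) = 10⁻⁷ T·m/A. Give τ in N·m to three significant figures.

τ ≈ 5.80×10⁻⁴ N·m

Dipole B is on the axis of dipole A, so B₁ there is axial: B₁ = (μ₀/4π)·2m₁/r³ along +z.
B₁ = 2(10⁻⁷)(7.91)/(0.108)³ = 0.001256 T.
τ = m₂ B₁ sinθ.
τ = (0.603)(0.001256)·sin50° = 5.801×10⁻⁴ N·m.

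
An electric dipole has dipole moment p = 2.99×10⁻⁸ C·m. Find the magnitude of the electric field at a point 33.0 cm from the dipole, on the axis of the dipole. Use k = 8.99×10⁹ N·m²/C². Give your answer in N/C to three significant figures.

E ≈ 1.50×10⁴ N/C

On the dipole axis E = 2kp/r³.
E = 2·(8.99×10⁹)(2.99×10⁻⁸) / (0.330)³ = 1.496×10⁴ N/C.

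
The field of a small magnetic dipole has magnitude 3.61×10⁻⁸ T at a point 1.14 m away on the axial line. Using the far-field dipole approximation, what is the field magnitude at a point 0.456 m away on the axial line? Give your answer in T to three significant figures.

B ≈ 5.64×10⁻⁷ T

Dipole fields scale as 1/r³ in the far field; the geometry is the same at both points.
B₂ = B₁ · (r₁/r₂)³ = 3.61×10⁻⁸ · (1.14/0.456)³.
(r₁/r₂)³ = (2.5)³ = 15.62.
B₂ ≈ 5.641×10⁻⁷ T.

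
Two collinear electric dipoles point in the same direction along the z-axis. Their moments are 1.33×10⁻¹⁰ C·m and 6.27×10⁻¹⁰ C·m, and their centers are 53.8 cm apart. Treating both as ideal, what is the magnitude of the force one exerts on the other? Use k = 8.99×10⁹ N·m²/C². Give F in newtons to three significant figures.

F ≈ 5.37×10⁻⁸ N

On-axis field of dipole 1 at distance r: E = 2kp₁/r³. Force on dipole 2 is F = p₂·dE/dr (gradient along axis).
dE/dr = −6kp₁/r⁴, so |F| = 6kp₁p₂/r⁴ (attractive for aligned moments).
F = 6(8.99×10⁹)(1.33×10⁻¹⁰)(6.27×10⁻¹⁰)/(0.538)⁴ = 5.369×10⁻⁸ N.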